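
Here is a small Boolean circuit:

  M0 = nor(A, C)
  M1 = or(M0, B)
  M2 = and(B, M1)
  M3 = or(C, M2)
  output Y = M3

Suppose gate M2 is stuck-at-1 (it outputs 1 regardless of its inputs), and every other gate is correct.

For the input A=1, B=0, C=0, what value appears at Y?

Propagate with M2 forced: M0=0, M1=0, M2=1 [stuck-at-1], M3=1.
So Y = 1. (Without the fault it would be 0.)

1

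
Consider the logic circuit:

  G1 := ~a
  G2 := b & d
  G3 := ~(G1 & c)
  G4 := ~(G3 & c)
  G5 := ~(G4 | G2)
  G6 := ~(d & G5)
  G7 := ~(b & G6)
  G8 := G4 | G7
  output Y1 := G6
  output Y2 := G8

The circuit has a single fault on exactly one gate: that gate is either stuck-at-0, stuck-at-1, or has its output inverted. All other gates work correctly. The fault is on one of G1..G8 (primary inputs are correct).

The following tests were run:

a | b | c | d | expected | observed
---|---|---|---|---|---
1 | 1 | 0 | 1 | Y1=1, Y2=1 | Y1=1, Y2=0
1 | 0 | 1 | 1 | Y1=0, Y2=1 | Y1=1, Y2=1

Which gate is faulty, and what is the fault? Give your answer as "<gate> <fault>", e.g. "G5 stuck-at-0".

G4 inverted output

Fault-free values for test 1 (a=1, b=1, c=0, d=1): G1=0, G2=1, G3=1, G4=1, G5=0, G6=1, G7=0, G8=1, giving Y1=1, Y2=1. Observed Y1=1, Y2=0.
Test 1: faults giving observed Y1=1, Y2=0 are {G4 stuck-at-0, G4 inverted output, G8 stuck-at-0, G8 inverted output}.
Test 2 (a=1, b=0, c=1, d=1): fault-free G1=0, G2=0, G3=1, G4=0, G5=1, G6=0, G7=1, G8=1 → Y1=0, Y2=1; observed Y1=1, Y2=1. Eliminates G4 stuck-at-0, G8 stuck-at-0, G8 inverted output.
Only G4 inverted output is consistent with every test.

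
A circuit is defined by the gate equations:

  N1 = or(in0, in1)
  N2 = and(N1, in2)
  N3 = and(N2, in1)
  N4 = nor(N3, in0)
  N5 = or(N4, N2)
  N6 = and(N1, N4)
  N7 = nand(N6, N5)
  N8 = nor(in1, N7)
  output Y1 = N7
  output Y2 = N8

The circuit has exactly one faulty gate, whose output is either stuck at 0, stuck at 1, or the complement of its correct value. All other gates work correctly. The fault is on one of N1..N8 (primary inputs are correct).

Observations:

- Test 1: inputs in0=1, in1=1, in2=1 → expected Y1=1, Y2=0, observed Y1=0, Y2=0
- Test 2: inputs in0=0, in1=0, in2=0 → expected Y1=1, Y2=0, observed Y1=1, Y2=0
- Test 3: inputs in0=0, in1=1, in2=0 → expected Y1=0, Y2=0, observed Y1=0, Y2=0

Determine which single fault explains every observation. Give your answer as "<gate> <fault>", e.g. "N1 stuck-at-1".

N4 stuck-at-1

Fault-free values for test 1 (in0=1, in1=1, in2=1): N1=1, N2=1, N3=1, N4=0, N5=1, N6=0, N7=1, N8=0, giving Y1=1, Y2=0. Observed Y1=0, Y2=0.
Test 1: faults giving observed Y1=0, Y2=0 are {N4 stuck-at-1, N4 inverted output, N6 stuck-at-1, N6 inverted output, N7 stuck-at-0, N7 inverted output}.
Test 2 (in0=0, in1=0, in2=0): fault-free N1=0, N2=0, N3=0, N4=1, N5=1, N6=0, N7=1, N8=0 → Y1=1, Y2=0; observed Y1=1, Y2=0. Eliminates N6 stuck-at-1, N6 inverted output, N7 stuck-at-0, N7 inverted output.
Test 3 (in0=0, in1=1, in2=0): fault-free N1=1, N2=0, N3=0, N4=1, N5=1, N6=1, N7=0, N8=0 → Y1=0, Y2=0; observed Y1=0, Y2=0. Eliminates N4 inverted output.
Only N4 stuck-at-1 is consistent with every test.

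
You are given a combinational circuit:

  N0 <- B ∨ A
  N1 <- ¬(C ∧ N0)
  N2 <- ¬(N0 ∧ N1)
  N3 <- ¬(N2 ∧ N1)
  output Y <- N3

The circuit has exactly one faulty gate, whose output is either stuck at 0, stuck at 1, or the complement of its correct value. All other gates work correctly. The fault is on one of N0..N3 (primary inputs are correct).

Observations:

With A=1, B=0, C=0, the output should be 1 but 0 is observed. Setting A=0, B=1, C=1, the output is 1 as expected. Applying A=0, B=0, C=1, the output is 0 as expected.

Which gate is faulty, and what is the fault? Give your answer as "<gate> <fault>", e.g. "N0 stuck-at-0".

Fault-free values for test 1 (A=1, B=0, C=0): N0=1, N1=1, N2=0, N3=1, giving Y=1. Observed 0.
Test 1: faults giving observed 0 are {N0 stuck-at-0, N0 inverted output, N2 stuck-at-1, N2 inverted output, N3 stuck-at-0, N3 inverted output}.
Test 2 (A=0, B=1, C=1): fault-free N0=1, N1=0, N2=1, N3=1 → 1; observed 1. Eliminates N0 stuck-at-0, N0 inverted output, N3 stuck-at-0, N3 inverted output.
Test 3 (A=0, B=0, C=1): fault-free N0=0, N1=1, N2=1, N3=0 → 0; observed 0. Eliminates N2 inverted output.
Only N2 stuck-at-1 is consistent with every test.

N2 stuck-at-1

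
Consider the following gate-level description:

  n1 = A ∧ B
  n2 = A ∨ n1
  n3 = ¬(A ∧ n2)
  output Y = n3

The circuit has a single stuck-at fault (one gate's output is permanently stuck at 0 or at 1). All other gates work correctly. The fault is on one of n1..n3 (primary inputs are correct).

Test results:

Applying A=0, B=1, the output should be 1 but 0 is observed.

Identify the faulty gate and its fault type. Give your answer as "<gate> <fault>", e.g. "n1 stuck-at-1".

Fault-free values for test 1 (A=0, B=1): n1=0, n2=0, n3=1, giving Y=1. Observed 0.
Test 1: faults giving observed 0 are {n3 stuck-at-0}.
Only n3 stuck-at-0 is consistent with every test.

n3 stuck-at-0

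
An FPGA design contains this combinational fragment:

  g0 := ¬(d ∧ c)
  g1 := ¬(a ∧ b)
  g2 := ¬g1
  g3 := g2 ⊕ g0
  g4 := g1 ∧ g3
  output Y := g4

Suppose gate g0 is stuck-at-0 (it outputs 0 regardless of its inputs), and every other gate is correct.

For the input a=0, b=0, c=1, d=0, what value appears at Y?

0

Propagate with g0 forced: g0=0 [stuck-at-0], g1=1, g2=0, g3=0, g4=0.
So Y = 0. (Without the fault it would be 1.)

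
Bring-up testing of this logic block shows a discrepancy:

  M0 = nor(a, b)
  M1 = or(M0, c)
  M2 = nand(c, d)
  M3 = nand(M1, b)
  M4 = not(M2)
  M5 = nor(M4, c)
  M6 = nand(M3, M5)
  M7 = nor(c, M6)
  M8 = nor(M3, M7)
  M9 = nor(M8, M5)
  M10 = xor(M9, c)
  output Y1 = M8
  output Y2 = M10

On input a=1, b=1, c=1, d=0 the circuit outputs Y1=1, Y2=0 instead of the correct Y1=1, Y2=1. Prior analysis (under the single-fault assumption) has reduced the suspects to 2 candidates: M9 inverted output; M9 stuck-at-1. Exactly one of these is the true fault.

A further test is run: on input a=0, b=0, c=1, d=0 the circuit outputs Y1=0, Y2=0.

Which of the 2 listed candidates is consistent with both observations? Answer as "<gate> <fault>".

M9 stuck-at-1

Evaluate each candidate on input a=0, b=0, c=1, d=0:
  M9 inverted output: M0=1, M1=1, M2=1, M3=1, M4=0, M5=0, M6=1, M7=0, M8=0, M9=0 [inverted output], M10=1 → Y1=0, Y2=1 — eliminated
  M9 stuck-at-1: M0=1, M1=1, M2=1, M3=1, M4=0, M5=0, M6=1, M7=0, M8=0, M9=1 [stuck-at-1], M10=0 → Y1=0, Y2=0 — matches
Only M9 stuck-at-1 reproduces the observed Y1=0, Y2=0.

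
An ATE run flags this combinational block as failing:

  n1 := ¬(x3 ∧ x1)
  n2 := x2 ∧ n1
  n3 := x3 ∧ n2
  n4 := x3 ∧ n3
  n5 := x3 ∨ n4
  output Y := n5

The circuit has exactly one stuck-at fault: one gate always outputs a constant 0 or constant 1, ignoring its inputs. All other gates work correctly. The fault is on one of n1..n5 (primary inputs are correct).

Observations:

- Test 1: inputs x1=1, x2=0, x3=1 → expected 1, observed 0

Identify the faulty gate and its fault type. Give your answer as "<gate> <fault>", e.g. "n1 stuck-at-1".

n5 stuck-at-0

Fault-free values for test 1 (x1=1, x2=0, x3=1): n1=0, n2=0, n3=0, n4=0, n5=1, giving Y=1. Observed 0.
Test 1: faults giving observed 0 are {n5 stuck-at-0}.
Only n5 stuck-at-0 is consistent with every test.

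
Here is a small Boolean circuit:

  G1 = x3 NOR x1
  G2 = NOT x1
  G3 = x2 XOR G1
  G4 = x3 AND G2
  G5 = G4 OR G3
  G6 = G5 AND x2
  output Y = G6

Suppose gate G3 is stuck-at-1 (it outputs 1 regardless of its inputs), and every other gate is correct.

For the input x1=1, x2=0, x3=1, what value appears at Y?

0

Propagate with G3 forced: G1=0, G2=0, G3=1 [stuck-at-1], G4=0, G5=1, G6=0.
So Y = 0. (Same as the fault-free value — the fault is masked on this input.)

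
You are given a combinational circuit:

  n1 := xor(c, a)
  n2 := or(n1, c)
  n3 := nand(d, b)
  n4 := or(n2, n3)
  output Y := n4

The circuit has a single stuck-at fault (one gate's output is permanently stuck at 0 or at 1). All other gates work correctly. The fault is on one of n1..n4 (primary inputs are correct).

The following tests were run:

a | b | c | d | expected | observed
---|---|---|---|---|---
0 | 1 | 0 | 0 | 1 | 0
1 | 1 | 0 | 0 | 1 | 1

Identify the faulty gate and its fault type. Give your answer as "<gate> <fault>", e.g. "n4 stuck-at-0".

Fault-free values for test 1 (a=0, b=1, c=0, d=0): n1=0, n2=0, n3=1, n4=1, giving Y=1. Observed 0.
Test 1: faults giving observed 0 are {n3 stuck-at-0, n4 stuck-at-0}.
Test 2 (a=1, b=1, c=0, d=0): fault-free n1=1, n2=1, n3=1, n4=1 → 1; observed 1. Eliminates n4 stuck-at-0.
Only n3 stuck-at-0 is consistent with every test.

n3 stuck-at-0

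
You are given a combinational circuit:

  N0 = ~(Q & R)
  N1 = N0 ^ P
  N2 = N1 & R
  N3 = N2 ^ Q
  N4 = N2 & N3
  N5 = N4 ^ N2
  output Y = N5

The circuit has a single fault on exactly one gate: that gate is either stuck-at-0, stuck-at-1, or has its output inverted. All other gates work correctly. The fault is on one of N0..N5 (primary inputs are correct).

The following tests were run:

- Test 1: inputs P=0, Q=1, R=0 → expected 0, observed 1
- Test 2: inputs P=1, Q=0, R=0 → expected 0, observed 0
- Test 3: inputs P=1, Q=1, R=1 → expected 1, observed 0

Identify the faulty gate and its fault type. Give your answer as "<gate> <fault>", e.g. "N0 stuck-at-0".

Fault-free values for test 1 (P=0, Q=1, R=0): N0=1, N1=1, N2=0, N3=1, N4=0, N5=0, giving Y=0. Observed 1.
Test 1: faults giving observed 1 are {N2 stuck-at-1, N2 inverted output, N4 stuck-at-1, N4 inverted output, N5 stuck-at-1, N5 inverted output}.
Test 2 (P=1, Q=0, R=0): fault-free N0=1, N1=0, N2=0, N3=0, N4=0, N5=0 → 0; observed 0. Eliminates N4 stuck-at-1, N4 inverted output, N5 stuck-at-1, N5 inverted output.
Test 3 (P=1, Q=1, R=1): fault-free N0=0, N1=1, N2=1, N3=0, N4=0, N5=1 → 1; observed 0. Eliminates N2 stuck-at-1.
Only N2 inverted output is consistent with every test.

N2 inverted output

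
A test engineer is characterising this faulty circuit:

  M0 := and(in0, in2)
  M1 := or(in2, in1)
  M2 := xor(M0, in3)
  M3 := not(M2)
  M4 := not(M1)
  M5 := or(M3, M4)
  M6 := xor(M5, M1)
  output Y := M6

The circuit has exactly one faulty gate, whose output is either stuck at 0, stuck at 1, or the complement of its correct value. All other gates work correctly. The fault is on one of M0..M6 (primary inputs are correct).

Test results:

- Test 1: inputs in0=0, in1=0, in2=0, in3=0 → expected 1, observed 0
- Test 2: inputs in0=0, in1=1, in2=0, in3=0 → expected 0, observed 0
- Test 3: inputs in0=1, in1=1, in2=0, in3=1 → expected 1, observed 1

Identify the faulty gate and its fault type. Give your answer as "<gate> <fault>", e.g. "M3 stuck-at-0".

M1 stuck-at-1

Fault-free values for test 1 (in0=0, in1=0, in2=0, in3=0): M0=0, M1=0, M2=0, M3=1, M4=1, M5=1, M6=1, giving Y=1. Observed 0.
Test 1: faults giving observed 0 are {M1 stuck-at-1, M1 inverted output, M5 stuck-at-0, M5 inverted output, M6 stuck-at-0, M6 inverted output}.
Test 2 (in0=0, in1=1, in2=0, in3=0): fault-free M0=0, M1=1, M2=0, M3=1, M4=0, M5=1, M6=0 → 0; observed 0. Eliminates M1 inverted output, M5 stuck-at-0, M5 inverted output, M6 inverted output.
Test 3 (in0=1, in1=1, in2=0, in3=1): fault-free M0=0, M1=1, M2=1, M3=0, M4=0, M5=0, M6=1 → 1; observed 1. Eliminates M6 stuck-at-0.
Only M1 stuck-at-1 is consistent with every test.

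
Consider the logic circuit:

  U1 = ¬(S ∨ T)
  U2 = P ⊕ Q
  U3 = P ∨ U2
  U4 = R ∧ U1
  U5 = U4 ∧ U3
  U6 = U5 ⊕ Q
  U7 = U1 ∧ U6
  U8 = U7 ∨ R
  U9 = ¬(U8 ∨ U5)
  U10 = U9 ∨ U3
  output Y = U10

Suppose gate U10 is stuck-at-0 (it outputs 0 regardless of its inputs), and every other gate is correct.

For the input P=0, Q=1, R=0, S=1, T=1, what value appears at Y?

Propagate with U10 forced: U1=0, U2=1, U3=1, U4=0, U5=0, U6=1, U7=0, U8=0, U9=1, U10=0 [stuck-at-0].
So Y = 0. (Without the fault it would be 1.)

0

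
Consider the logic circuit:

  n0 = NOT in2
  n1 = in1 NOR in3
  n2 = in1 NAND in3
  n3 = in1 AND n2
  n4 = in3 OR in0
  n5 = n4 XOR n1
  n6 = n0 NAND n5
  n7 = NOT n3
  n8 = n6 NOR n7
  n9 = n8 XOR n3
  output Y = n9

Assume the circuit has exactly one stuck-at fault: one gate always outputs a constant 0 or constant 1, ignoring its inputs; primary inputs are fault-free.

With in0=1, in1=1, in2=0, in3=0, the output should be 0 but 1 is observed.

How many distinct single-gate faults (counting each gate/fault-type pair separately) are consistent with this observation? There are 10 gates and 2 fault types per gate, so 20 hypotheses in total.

Fault-free: n0=1, n1=0, n2=1, n3=1, n4=1, n5=1, n6=0, n7=0, n8=1, n9=0 → 0. Observed 1.
  n0: stuck-at-0 ✓; others ✗
  n1: stuck-at-1 ✓; others ✗
  n2: none of the 2 fault types match ✗
  n3: none of the 2 fault types match ✗
  n4: stuck-at-0 ✓; others ✗
  n5: stuck-at-0 ✓; others ✗
  n6: stuck-at-1 ✓; others ✗
  n7: stuck-at-1 ✓; others ✗
  n8: stuck-at-0 ✓; others ✗
  n9: stuck-at-1 ✓; others ✗
Consistent faults: {n0 stuck-at-0, n1 stuck-at-1, n4 stuck-at-0, n5 stuck-at-0, n6 stuck-at-1, n7 stuck-at-1, n8 stuck-at-0, n9 stuck-at-1} — 8 in all.

8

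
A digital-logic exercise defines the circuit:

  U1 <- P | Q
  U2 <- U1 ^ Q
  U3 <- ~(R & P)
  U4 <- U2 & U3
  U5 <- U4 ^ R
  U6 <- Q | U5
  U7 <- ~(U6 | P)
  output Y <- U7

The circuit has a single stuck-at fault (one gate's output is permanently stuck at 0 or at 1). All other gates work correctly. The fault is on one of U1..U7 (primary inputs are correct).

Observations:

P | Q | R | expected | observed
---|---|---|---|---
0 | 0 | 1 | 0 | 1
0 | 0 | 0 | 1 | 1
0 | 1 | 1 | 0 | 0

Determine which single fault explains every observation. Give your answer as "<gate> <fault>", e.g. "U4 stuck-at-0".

U5 stuck-at-0

Fault-free values for test 1 (P=0, Q=0, R=1): U1=0, U2=0, U3=1, U4=0, U5=1, U6=1, U7=0, giving Y=0. Observed 1.
Test 1: faults giving observed 1 are {U1 stuck-at-1, U2 stuck-at-1, U4 stuck-at-1, U5 stuck-at-0, U6 stuck-at-0, U7 stuck-at-1}.
Test 2 (P=0, Q=0, R=0): fault-free U1=0, U2=0, U3=1, U4=0, U5=0, U6=0, U7=1 → 1; observed 1. Eliminates U1 stuck-at-1, U2 stuck-at-1, U4 stuck-at-1.
Test 3 (P=0, Q=1, R=1): fault-free U1=1, U2=0, U3=1, U4=0, U5=1, U6=1, U7=0 → 0; observed 0. Eliminates U6 stuck-at-0, U7 stuck-at-1.
Only U5 stuck-at-0 is consistent with every test.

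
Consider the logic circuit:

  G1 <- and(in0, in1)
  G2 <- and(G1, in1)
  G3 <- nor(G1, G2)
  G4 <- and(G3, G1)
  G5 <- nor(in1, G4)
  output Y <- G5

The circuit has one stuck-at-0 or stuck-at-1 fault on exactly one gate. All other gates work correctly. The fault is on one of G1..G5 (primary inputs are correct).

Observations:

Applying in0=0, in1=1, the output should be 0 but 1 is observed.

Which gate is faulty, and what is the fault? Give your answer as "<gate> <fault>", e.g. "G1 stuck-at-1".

G5 stuck-at-1

Fault-free values for test 1 (in0=0, in1=1): G1=0, G2=0, G3=1, G4=0, G5=0, giving Y=0. Observed 1.
Test 1: faults giving observed 1 are {G5 stuck-at-1}.
Only G5 stuck-at-1 is consistent with every test.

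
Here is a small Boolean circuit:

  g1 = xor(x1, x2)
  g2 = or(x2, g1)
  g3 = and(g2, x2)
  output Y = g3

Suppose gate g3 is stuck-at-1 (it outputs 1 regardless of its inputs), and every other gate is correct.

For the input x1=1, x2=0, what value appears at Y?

Propagate with g3 forced: g1=1, g2=1, g3=1 [stuck-at-1].
So Y = 1. (Without the fault it would be 0.)

1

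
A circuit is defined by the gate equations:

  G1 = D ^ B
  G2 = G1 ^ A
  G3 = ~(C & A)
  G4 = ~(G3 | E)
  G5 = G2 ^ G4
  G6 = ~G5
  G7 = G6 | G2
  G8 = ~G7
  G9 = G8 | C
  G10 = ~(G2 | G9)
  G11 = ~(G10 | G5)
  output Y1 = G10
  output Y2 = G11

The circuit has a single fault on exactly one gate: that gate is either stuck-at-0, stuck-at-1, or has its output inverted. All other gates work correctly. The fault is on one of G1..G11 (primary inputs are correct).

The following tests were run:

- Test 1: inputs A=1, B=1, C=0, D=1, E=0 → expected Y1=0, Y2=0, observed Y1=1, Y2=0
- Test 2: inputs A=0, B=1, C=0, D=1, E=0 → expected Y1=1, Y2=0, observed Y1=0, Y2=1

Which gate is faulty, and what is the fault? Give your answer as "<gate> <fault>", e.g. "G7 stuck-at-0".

Fault-free values for test 1 (A=1, B=1, C=0, D=1, E=0): G1=0, G2=1, G3=1, G4=0, G5=1, G6=0, G7=1, G8=0, G9=0, G10=0, G11=0, giving Y1=0, Y2=0. Observed Y1=1, Y2=0.
Test 1: faults giving observed Y1=1, Y2=0 are {G1 stuck-at-1, G1 inverted output, G2 stuck-at-0, G2 inverted output, G10 stuck-at-1, G10 inverted output}.
Test 2 (A=0, B=1, C=0, D=1, E=0): fault-free G1=0, G2=0, G3=1, G4=0, G5=0, G6=1, G7=1, G8=0, G9=0, G10=1, G11=0 → Y1=1, Y2=0; observed Y1=0, Y2=1. Eliminates G1 stuck-at-1, G1 inverted output, G2 stuck-at-0, G2 inverted output, G10 stuck-at-1.
Only G10 inverted output is consistent with every test.

G10 inverted output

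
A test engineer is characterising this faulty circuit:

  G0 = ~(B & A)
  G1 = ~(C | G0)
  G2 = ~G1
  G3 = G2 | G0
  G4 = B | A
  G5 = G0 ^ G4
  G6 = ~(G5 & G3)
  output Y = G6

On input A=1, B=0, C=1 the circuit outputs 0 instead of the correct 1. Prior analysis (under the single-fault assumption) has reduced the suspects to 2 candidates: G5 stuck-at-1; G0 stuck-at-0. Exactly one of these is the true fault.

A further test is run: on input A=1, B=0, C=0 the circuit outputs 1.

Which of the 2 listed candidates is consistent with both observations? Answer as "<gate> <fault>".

G0 stuck-at-0

Evaluate each candidate on input A=1, B=0, C=0:
  G5 stuck-at-1: G0=1, G1=0, G2=1, G3=1, G4=1, G5=1 [stuck-at-1], G6=0 → 0 — eliminated
  G0 stuck-at-0: G0=0 [stuck-at-0], G1=1, G2=0, G3=0, G4=1, G5=1, G6=1 → 1 — matches
Only G0 stuck-at-0 reproduces the observed 1.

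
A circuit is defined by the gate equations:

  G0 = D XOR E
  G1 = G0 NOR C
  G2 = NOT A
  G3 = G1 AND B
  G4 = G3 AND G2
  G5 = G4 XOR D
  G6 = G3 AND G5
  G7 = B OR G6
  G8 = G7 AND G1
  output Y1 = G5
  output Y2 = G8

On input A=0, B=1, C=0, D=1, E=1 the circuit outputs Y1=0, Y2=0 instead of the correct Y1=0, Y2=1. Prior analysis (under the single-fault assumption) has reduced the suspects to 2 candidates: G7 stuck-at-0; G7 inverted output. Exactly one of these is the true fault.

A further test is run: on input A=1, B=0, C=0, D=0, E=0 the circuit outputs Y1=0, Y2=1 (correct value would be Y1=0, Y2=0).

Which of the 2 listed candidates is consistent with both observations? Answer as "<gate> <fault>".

Evaluate each candidate on input A=1, B=0, C=0, D=0, E=0:
  G7 stuck-at-0: G0=0, G1=1, G2=0, G3=0, G4=0, G5=0, G6=0, G7=0 [stuck-at-0], G8=0 → Y1=0, Y2=0 — eliminated
  G7 inverted output: G0=0, G1=1, G2=0, G3=0, G4=0, G5=0, G6=0, G7=1 [inverted output], G8=1 → Y1=0, Y2=1 — matches
Only G7 inverted output reproduces the observed Y1=0, Y2=1.

G7 inverted output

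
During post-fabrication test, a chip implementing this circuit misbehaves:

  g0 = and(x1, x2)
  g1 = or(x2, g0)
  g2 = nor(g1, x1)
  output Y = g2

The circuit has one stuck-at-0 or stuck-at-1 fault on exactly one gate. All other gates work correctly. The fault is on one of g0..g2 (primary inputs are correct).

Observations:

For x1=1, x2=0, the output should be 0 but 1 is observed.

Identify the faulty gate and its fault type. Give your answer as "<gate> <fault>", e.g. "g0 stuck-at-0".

g2 stuck-at-1

Fault-free values for test 1 (x1=1, x2=0): g0=0, g1=0, g2=0, giving Y=0. Observed 1.
Test 1: faults giving observed 1 are {g2 stuck-at-1}.
Only g2 stuck-at-1 is consistent with every test.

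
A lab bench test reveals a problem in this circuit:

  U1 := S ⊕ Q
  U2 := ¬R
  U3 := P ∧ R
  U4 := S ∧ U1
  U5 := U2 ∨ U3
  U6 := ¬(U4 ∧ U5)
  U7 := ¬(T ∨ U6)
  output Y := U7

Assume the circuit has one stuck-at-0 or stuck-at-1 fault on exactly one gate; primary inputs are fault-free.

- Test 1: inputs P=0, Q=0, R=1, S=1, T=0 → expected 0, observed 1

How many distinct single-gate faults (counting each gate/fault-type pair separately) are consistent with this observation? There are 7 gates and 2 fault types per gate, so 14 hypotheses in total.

5

Fault-free: U1=1, U2=0, U3=0, U4=1, U5=0, U6=1, U7=0 → 0. Observed 1.
  U1 stuck-at-0: output 0 ✗
  U1 stuck-at-1: output 0 ✗
  U2 stuck-at-0: output 0 ✗
  U2 stuck-at-1: output 1 ✓
  U3 stuck-at-0: output 0 ✗
  U3 stuck-at-1: output 1 ✓
  U4 stuck-at-0: output 0 ✗
  U4 stuck-at-1: output 0 ✗
  U5 stuck-at-0: output 0 ✗
  U5 stuck-at-1: output 1 ✓
  U6 stuck-at-0: output 1 ✓
  U6 stuck-at-1: output 0 ✗
  U7 stuck-at-0: output 0 ✗
  U7 stuck-at-1: output 1 ✓
Consistent faults: {U2 stuck-at-1, U3 stuck-at-1, U5 stuck-at-1, U6 stuck-at-0, U7 stuck-at-1} — 5 in all.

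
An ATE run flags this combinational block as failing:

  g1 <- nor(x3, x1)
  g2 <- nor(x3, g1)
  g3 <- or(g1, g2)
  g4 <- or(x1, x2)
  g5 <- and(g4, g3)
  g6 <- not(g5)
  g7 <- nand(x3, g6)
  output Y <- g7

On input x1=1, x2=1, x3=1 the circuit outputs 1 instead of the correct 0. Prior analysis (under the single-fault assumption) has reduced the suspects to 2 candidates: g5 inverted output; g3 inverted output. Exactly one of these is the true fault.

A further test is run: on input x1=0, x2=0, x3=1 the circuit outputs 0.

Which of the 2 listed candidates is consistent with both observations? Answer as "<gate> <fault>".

Evaluate each candidate on input x1=0, x2=0, x3=1:
  g5 inverted output: g1=0, g2=0, g3=0, g4=0, g5=1 [inverted output], g6=0, g7=1 → 1 — eliminated
  g3 inverted output: g1=0, g2=0, g3=1 [inverted output], g4=0, g5=0, g6=1, g7=0 → 0 — matches
Only g3 inverted output reproduces the observed 0.

g3 inverted output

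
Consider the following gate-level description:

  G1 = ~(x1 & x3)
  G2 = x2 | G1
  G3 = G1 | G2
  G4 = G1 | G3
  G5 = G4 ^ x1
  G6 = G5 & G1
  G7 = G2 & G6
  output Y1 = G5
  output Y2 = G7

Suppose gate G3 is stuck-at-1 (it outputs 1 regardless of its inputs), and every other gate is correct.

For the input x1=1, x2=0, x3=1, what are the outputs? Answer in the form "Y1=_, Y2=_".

Y1=0, Y2=0

Propagate with G3 forced: G1=0, G2=0, G3=1 [stuck-at-1], G4=1, G5=0, G6=0, G7=0.
So the outputs are Y1=0, Y2=0. (Without the fault they would be Y1=1, Y2=0.)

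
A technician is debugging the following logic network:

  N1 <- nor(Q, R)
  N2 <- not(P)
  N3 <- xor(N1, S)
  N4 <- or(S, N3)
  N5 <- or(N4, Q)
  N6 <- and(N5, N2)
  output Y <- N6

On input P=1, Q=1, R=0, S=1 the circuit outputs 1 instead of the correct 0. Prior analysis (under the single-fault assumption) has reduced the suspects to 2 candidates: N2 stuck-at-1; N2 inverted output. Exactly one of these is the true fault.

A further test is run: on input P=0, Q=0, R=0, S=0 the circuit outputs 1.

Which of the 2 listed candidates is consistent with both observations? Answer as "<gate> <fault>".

Evaluate each candidate on input P=0, Q=0, R=0, S=0:
  N2 stuck-at-1: N1=1, N2=1 [stuck-at-1], N3=1, N4=1, N5=1, N6=1 → 1 — matches
  N2 inverted output: N1=1, N2=0 [inverted output], N3=1, N4=1, N5=1, N6=0 → 0 — eliminated
Only N2 stuck-at-1 reproduces the observed 1.

N2 stuck-at-1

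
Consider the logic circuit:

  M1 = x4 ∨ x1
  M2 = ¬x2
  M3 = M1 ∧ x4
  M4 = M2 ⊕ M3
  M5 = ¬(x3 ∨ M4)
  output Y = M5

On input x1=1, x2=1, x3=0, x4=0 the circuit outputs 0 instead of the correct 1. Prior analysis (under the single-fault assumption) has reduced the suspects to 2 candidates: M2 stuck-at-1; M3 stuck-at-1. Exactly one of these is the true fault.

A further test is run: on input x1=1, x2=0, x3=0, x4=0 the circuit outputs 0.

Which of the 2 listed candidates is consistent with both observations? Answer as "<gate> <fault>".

M2 stuck-at-1

Evaluate each candidate on input x1=1, x2=0, x3=0, x4=0:
  M2 stuck-at-1: M1=1, M2=1 [stuck-at-1], M3=0, M4=1, M5=0 → 0 — matches
  M3 stuck-at-1: M1=1, M2=1, M3=1 [stuck-at-1], M4=0, M5=1 → 1 — eliminated
Only M2 stuck-at-1 reproduces the observed 0.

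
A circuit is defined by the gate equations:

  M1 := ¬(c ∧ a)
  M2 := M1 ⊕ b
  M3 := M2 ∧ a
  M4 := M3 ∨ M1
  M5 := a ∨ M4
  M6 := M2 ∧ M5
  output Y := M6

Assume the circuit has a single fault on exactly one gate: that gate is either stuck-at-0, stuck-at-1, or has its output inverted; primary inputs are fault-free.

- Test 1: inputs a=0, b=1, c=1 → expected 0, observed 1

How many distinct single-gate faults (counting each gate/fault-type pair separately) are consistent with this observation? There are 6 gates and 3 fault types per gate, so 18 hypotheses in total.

4

Fault-free: M1=1, M2=0, M3=0, M4=1, M5=1, M6=0 → 0. Observed 1.
  M1: none of the 3 fault types match ✗
  M2: stuck-at-1, inverted output ✓; others ✗
  M3: none of the 3 fault types match ✗
  M4: none of the 3 fault types match ✗
  M5: none of the 3 fault types match ✗
  M6: stuck-at-1, inverted output ✓; others ✗
Consistent faults: {M2 stuck-at-1, M2 inverted output, M6 stuck-at-1, M6 inverted output} — 4 in all.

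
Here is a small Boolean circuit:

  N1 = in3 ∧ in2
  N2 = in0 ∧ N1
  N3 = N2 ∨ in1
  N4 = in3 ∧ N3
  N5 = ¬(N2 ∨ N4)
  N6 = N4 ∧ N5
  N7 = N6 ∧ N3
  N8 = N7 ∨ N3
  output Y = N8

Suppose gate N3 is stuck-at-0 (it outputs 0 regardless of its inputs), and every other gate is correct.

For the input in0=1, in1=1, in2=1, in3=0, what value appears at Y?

0

Propagate with N3 forced: N1=0, N2=0, N3=0 [stuck-at-0], N4=0, N5=1, N6=0, N7=0, N8=0.
So Y = 0. (Without the fault it would be 1.)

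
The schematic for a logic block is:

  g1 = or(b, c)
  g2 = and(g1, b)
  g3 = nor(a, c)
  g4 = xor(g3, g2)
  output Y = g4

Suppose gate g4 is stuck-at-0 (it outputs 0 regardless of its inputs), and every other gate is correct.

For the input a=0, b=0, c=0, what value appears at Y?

Propagate with g4 forced: g1=0, g2=0, g3=1, g4=0 [stuck-at-0].
So Y = 0. (Without the fault it would be 1.)

0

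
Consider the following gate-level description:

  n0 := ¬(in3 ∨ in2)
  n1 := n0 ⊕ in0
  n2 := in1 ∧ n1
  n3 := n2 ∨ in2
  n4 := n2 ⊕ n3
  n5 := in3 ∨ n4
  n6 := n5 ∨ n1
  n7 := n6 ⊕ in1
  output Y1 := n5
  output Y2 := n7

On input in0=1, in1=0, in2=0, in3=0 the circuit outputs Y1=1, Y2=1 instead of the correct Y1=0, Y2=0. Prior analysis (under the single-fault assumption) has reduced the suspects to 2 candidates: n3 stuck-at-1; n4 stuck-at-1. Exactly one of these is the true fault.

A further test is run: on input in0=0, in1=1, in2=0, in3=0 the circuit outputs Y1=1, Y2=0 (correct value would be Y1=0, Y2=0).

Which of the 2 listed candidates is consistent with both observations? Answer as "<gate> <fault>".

Evaluate each candidate on input in0=0, in1=1, in2=0, in3=0:
  n3 stuck-at-1: n0=1, n1=1, n2=1, n3=1 [stuck-at-1], n4=0, n5=0, n6=1, n7=0 → Y1=0, Y2=0 — eliminated
  n4 stuck-at-1: n0=1, n1=1, n2=1, n3=1, n4=1 [stuck-at-1], n5=1, n6=1, n7=0 → Y1=1, Y2=0 — matches
Only n4 stuck-at-1 reproduces the observed Y1=1, Y2=0.

n4 stuck-at-1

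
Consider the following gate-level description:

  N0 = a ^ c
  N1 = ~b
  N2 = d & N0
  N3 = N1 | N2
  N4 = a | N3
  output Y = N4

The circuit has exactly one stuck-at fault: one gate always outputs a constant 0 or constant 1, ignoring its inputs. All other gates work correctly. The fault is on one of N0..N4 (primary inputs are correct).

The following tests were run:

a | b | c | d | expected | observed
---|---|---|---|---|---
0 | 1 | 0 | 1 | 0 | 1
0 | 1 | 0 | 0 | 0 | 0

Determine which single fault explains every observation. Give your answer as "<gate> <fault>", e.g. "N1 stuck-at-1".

Fault-free values for test 1 (a=0, b=1, c=0, d=1): N0=0, N1=0, N2=0, N3=0, N4=0, giving Y=0. Observed 1.
Test 1: faults giving observed 1 are {N0 stuck-at-1, N1 stuck-at-1, N2 stuck-at-1, N3 stuck-at-1, N4 stuck-at-1}.
Test 2 (a=0, b=1, c=0, d=0): fault-free N0=0, N1=0, N2=0, N3=0, N4=0 → 0; observed 0. Eliminates N1 stuck-at-1, N2 stuck-at-1, N3 stuck-at-1, N4 stuck-at-1.
Only N0 stuck-at-1 is consistent with every test.

N0 stuck-at-1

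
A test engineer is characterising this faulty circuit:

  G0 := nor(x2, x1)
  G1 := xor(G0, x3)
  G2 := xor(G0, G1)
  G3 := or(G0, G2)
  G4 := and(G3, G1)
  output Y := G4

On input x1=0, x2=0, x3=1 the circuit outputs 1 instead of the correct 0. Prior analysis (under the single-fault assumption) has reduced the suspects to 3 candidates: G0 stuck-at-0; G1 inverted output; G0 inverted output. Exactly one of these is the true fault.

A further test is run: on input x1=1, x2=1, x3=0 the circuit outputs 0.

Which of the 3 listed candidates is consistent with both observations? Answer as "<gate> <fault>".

Evaluate each candidate on input x1=1, x2=1, x3=0:
  G0 stuck-at-0: G0=0 [stuck-at-0], G1=0, G2=0, G3=0, G4=0 → 0 — matches
  G1 inverted output: G0=0, G1=1 [inverted output], G2=1, G3=1, G4=1 → 1 — eliminated
  G0 inverted output: G0=1 [inverted output], G1=1, G2=0, G3=1, G4=1 → 1 — eliminated
Only G0 stuck-at-0 reproduces the observed 0.

G0 stuck-at-0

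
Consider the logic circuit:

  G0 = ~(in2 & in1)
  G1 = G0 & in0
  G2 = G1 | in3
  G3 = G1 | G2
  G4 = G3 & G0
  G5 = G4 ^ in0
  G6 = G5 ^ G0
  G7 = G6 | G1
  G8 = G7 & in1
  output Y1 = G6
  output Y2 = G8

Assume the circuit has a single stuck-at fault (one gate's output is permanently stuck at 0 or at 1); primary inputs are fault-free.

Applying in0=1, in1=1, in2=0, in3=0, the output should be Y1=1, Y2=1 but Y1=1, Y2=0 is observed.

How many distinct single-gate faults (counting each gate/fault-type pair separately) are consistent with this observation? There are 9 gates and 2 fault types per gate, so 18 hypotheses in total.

2

Fault-free: G0=1, G1=1, G2=1, G3=1, G4=1, G5=0, G6=1, G7=1, G8=1 → Y1=1, Y2=1. Observed Y1=1, Y2=0.
  G0: none of the 2 fault types match ✗
  G1: none of the 2 fault types match ✗
  G2: none of the 2 fault types match ✗
  G3: none of the 2 fault types match ✗
  G4: none of the 2 fault types match ✗
  G5: none of the 2 fault types match ✗
  G6: none of the 2 fault types match ✗
  G7: stuck-at-0 ✓; others ✗
  G8: stuck-at-0 ✓; others ✗
Consistent faults: {G7 stuck-at-0, G8 stuck-at-0} — 2 in all.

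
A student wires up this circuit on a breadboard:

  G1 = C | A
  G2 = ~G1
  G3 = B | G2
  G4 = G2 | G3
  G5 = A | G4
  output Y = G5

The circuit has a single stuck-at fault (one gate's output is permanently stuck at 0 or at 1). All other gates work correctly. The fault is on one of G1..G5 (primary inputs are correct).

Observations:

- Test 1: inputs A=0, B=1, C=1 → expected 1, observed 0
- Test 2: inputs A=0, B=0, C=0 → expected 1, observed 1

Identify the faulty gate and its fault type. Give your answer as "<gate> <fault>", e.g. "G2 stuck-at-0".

G3 stuck-at-0

Fault-free values for test 1 (A=0, B=1, C=1): G1=1, G2=0, G3=1, G4=1, G5=1, giving Y=1. Observed 0.
Test 1: faults giving observed 0 are {G3 stuck-at-0, G4 stuck-at-0, G5 stuck-at-0}.
Test 2 (A=0, B=0, C=0): fault-free G1=0, G2=1, G3=1, G4=1, G5=1 → 1; observed 1. Eliminates G4 stuck-at-0, G5 stuck-at-0.
Only G3 stuck-at-0 is consistent with every test.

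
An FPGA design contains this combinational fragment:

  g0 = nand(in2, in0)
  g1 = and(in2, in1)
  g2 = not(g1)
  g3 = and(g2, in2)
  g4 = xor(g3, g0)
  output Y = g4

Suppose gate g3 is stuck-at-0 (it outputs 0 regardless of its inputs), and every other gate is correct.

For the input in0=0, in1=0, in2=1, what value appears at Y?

1

Propagate with g3 forced: g0=1, g1=0, g2=1, g3=0 [stuck-at-0], g4=1.
So Y = 1. (Without the fault it would be 0.)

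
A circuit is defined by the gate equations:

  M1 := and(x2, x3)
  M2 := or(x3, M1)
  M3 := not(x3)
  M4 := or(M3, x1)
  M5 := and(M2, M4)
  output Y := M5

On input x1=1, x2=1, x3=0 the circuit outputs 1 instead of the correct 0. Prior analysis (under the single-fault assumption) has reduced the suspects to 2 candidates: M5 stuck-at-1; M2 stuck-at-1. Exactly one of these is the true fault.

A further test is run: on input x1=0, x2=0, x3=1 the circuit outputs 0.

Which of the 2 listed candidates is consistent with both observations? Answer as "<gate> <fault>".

Evaluate each candidate on input x1=0, x2=0, x3=1:
  M5 stuck-at-1: M1=0, M2=1, M3=0, M4=0, M5=1 [stuck-at-1] → 1 — eliminated
  M2 stuck-at-1: M1=0, M2=1 [stuck-at-1], M3=0, M4=0, M5=0 → 0 — matches
Only M2 stuck-at-1 reproduces the observed 0.

M2 stuck-at-1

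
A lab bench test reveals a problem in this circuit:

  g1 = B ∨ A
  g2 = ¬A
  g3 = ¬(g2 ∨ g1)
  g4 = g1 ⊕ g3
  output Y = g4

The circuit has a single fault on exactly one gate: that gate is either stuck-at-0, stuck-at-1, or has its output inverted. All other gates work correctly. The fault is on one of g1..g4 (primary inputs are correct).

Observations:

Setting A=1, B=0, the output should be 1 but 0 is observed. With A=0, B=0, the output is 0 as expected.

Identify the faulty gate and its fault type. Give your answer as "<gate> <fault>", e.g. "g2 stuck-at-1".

Fault-free values for test 1 (A=1, B=0): g1=1, g2=0, g3=0, g4=1, giving Y=1. Observed 0.
Test 1: faults giving observed 0 are {g3 stuck-at-1, g3 inverted output, g4 stuck-at-0, g4 inverted output}.
Test 2 (A=0, B=0): fault-free g1=0, g2=1, g3=0, g4=0 → 0; observed 0. Eliminates g3 stuck-at-1, g3 inverted output, g4 inverted output.
Only g4 stuck-at-0 is consistent with every test.

g4 stuck-at-0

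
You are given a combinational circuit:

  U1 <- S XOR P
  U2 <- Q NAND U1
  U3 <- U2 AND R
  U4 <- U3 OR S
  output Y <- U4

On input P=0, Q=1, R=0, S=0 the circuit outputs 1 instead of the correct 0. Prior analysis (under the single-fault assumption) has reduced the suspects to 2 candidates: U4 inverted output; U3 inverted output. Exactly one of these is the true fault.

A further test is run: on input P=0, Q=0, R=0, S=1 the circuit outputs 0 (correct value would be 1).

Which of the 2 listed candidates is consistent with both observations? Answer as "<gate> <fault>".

Evaluate each candidate on input P=0, Q=0, R=0, S=1:
  U4 inverted output: U1=1, U2=1, U3=0, U4=0 [inverted output] → 0 — matches
  U3 inverted output: U1=1, U2=1, U3=1 [inverted output], U4=1 → 1 — eliminated
Only U4 inverted output reproduces the observed 0.

U4 inverted output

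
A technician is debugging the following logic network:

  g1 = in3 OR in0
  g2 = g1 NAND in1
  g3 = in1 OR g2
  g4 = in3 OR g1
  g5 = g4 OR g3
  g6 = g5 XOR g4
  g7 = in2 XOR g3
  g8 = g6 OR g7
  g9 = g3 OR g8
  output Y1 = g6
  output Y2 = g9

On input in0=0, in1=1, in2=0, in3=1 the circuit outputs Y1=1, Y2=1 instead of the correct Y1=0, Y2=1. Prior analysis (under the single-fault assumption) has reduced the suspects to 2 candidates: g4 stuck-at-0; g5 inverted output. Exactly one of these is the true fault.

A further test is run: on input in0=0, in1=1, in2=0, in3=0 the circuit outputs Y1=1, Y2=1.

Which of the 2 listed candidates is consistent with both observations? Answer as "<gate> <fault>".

Evaluate each candidate on input in0=0, in1=1, in2=0, in3=0:
  g4 stuck-at-0: g1=0, g2=1, g3=1, g4=0 [stuck-at-0], g5=1, g6=1, g7=1, g8=1, g9=1 → Y1=1, Y2=1 — matches
  g5 inverted output: g1=0, g2=1, g3=1, g4=0, g5=0 [inverted output], g6=0, g7=1, g8=1, g9=1 → Y1=0, Y2=1 — eliminated
Only g4 stuck-at-0 reproduces the observed Y1=1, Y2=1.

g4 stuck-at-0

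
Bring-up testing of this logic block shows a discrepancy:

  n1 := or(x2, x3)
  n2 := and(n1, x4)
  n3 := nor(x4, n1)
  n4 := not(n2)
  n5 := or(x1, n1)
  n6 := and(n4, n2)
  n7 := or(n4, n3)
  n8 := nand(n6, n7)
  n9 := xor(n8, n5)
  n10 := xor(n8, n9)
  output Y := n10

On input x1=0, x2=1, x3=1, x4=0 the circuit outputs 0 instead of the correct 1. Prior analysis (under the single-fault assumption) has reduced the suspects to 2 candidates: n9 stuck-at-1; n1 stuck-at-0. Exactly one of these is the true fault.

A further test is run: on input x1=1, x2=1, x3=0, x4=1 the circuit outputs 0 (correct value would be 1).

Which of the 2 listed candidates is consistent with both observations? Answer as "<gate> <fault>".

Evaluate each candidate on input x1=1, x2=1, x3=0, x4=1:
  n9 stuck-at-1: n1=1, n2=1, n3=0, n4=0, n5=1, n6=0, n7=0, n8=1, n9=1 [stuck-at-1], n10=0 → 0 — matches
  n1 stuck-at-0: n1=0 [stuck-at-0], n2=0, n3=0, n4=1, n5=1, n6=0, n7=1, n8=1, n9=0, n10=1 → 1 — eliminated
Only n9 stuck-at-1 reproduces the observed 0.

n9 stuck-at-1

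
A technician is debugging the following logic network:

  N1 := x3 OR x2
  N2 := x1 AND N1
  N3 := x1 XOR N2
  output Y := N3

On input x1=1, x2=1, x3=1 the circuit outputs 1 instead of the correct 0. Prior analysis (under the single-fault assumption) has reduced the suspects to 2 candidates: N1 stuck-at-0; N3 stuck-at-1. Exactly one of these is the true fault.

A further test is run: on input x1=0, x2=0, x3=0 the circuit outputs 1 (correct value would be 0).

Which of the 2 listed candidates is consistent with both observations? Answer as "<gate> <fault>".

N3 stuck-at-1

Evaluate each candidate on input x1=0, x2=0, x3=0:
  N1 stuck-at-0: N1=0 [stuck-at-0], N2=0, N3=0 → 0 — eliminated
  N3 stuck-at-1: N1=0, N2=0, N3=1 [stuck-at-1] → 1 — matches
Only N3 stuck-at-1 reproduces the observed 1.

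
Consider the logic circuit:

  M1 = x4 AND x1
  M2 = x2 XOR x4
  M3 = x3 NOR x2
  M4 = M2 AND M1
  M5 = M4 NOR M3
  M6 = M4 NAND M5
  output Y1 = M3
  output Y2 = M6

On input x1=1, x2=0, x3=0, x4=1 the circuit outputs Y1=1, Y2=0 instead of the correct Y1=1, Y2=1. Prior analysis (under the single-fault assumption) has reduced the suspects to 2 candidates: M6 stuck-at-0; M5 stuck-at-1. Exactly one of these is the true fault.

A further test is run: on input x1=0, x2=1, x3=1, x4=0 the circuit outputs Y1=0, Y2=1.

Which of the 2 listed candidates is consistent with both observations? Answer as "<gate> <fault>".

Evaluate each candidate on input x1=0, x2=1, x3=1, x4=0:
  M6 stuck-at-0: M1=0, M2=1, M3=0, M4=0, M5=1, M6=0 [stuck-at-0] → Y1=0, Y2=0 — eliminated
  M5 stuck-at-1: M1=0, M2=1, M3=0, M4=0, M5=1 [stuck-at-1], M6=1 → Y1=0, Y2=1 — matches
Only M5 stuck-at-1 reproduces the observed Y1=0, Y2=1.

M5 stuck-at-1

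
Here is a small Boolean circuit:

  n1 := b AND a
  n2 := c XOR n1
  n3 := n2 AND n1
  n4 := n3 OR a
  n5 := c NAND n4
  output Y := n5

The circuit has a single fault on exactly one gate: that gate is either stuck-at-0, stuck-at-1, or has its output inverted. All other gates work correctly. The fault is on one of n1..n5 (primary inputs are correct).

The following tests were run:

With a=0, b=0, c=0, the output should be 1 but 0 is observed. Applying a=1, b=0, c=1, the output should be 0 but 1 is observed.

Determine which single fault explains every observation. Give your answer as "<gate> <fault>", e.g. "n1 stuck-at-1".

n5 inverted output

Fault-free values for test 1 (a=0, b=0, c=0): n1=0, n2=0, n3=0, n4=0, n5=1, giving Y=1. Observed 0.
Test 1: faults giving observed 0 are {n5 stuck-at-0, n5 inverted output}.
Test 2 (a=1, b=0, c=1): fault-free n1=0, n2=1, n3=0, n4=1, n5=0 → 0; observed 1. Eliminates n5 stuck-at-0.
Only n5 inverted output is consistent with every test.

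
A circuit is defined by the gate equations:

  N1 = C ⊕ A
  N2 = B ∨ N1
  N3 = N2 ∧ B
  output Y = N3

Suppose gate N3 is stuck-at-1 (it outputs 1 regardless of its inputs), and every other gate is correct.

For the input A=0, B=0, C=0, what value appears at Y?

Propagate with N3 forced: N1=0, N2=0, N3=1 [stuck-at-1].
So Y = 1. (Without the fault it would be 0.)

1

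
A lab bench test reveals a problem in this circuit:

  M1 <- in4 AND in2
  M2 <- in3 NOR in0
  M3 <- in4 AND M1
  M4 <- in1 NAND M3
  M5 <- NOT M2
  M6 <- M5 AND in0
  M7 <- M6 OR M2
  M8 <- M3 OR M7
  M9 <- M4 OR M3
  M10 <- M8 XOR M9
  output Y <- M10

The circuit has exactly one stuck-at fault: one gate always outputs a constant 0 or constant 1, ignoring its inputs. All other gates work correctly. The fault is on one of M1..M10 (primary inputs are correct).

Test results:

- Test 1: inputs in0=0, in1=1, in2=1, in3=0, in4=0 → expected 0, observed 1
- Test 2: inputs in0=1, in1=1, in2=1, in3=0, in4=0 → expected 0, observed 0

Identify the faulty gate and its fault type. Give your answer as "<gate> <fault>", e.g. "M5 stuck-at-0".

Fault-free values for test 1 (in0=0, in1=1, in2=1, in3=0, in4=0): M1=0, M2=1, M3=0, M4=1, M5=0, M6=0, M7=1, M8=1, M9=1, M10=0, giving Y=0. Observed 1.
Test 1: faults giving observed 1 are {M2 stuck-at-0, M4 stuck-at-0, M7 stuck-at-0, M8 stuck-at-0, M9 stuck-at-0, M10 stuck-at-1}.
Test 2 (in0=1, in1=1, in2=1, in3=0, in4=0): fault-free M1=0, M2=0, M3=0, M4=1, M5=1, M6=1, M7=1, M8=1, M9=1, M10=0 → 0; observed 0. Eliminates M4 stuck-at-0, M7 stuck-at-0, M8 stuck-at-0, M9 stuck-at-0, M10 stuck-at-1.
Only M2 stuck-at-0 is consistent with every test.

M2 stuck-at-0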